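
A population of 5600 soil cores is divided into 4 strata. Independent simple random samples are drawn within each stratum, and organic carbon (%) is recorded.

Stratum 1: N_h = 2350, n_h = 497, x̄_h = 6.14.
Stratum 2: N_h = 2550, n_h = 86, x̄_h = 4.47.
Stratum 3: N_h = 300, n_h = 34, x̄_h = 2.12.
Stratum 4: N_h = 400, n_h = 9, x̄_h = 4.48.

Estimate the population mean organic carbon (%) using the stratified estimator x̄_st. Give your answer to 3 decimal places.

N = Σ N_h = 5600. Stratum weights W_h = N_h/N.
x̄_st = (2350·6.14 + 2550·4.47 + 300·2.12 + 400·4.48) / 5600 = 5.04563

x̄_st ≈ 5.046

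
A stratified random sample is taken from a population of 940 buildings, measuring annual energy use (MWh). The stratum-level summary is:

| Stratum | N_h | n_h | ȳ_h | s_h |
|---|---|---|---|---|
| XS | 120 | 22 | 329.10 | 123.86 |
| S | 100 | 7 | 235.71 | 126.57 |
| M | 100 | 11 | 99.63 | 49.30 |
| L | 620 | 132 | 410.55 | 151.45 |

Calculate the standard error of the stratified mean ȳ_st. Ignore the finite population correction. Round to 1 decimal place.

V̂(ȳ_st) = Σ W_h² s_h²/n_h, with W_h = N_h/N and N = 940:
  stratum XS: (120/940)²·123.86²/22 = 11.3644
  stratum S: (100/940)²·126.57²/7 = 25.9005
  stratum M: (100/940)²·49.30²/11 = 2.50061
  stratum L: (620/940)²·151.45²/132 = 75.5949
V̂(ȳ_st) = 115.36
SE(ȳ_st) = √115.36 = 10.7406

SE(ȳ_st) ≈ 10.7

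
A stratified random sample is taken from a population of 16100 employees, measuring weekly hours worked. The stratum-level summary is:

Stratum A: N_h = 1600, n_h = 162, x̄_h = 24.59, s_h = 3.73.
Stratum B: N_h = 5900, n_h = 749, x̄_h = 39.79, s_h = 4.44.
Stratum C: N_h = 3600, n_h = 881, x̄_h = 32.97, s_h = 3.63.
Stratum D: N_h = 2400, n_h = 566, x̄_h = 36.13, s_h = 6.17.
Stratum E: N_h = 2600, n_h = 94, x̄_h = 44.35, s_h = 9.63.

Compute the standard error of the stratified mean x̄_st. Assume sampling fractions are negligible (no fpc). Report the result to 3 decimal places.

SE(x̄_st) ≈ 0.180

V̂(x̄_st) = Σ W_h² s_h²/n_h, with W_h = N_h/N and N = 16100:
  stratum A: (1600/16100)²·3.73²/162 = 0.000848186
  stratum B: (5900/16100)²·4.44²/749 = 0.00353457
  stratum C: (3600/16100)²·3.63²/881 = 0.000747809
  stratum D: (2400/16100)²·6.17²/566 = 0.0014946
  stratum E: (2600/16100)²·9.63²/94 = 0.0257288
V̂(x̄_st) = 0.032354
SE(x̄_st) = √0.032354 = 0.179872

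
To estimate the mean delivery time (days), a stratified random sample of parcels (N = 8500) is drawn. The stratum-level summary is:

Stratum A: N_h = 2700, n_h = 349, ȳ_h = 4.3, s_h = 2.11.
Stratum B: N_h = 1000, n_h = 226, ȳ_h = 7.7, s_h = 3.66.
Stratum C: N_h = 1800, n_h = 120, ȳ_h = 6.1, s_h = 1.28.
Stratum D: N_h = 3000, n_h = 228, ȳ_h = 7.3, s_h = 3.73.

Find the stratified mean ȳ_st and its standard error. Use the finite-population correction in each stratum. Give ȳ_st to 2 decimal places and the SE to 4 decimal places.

ȳ_st ≈ 6.14, SE ≈ 0.0967

ȳ_st = Σ W_h ȳ_h = (2700·4.3 + 1000·7.7 + 1800·6.1 + 3000·7.3)/8500 = 6.14000
V̂(ȳ_st) = Σ W_h² (1 − n_h/N_h) s_h²/n_h, with W_h = N_h/N and N = 8500:
  stratum A: (2700/8500)²·(1 − 349/2700)·2.11²/349 = 0.00112077
  stratum B: (1000/8500)²·(1 − 226/1000)·3.66²/226 = 0.000634975
  stratum C: (1800/8500)²·(1 − 120/1800)·1.28²/120 = 0.000571456
  stratum D: (3000/8500)²·(1 − 228/3000)·3.73²/228 = 0.00702359
V̂(ȳ_st) = 0.0093508
SE(ȳ_st) = √0.0093508 = 0.0966995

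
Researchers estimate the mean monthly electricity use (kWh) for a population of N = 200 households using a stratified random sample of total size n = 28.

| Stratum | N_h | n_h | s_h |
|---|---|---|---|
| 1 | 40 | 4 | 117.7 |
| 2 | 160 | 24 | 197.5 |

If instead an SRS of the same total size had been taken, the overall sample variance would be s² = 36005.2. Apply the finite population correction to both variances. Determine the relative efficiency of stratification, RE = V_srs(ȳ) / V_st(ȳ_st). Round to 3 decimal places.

V̂(ȳ_st) = Σ W_h² (1 − n_h/N_h) s_h²/n_h, with W_h = N_h/N and N = 200:
  stratum 1: (40/200)²·(1 − 4/40)·117.7²/4 = 124.68
  stratum 2: (160/200)²·(1 − 24/160)·197.5²/24 = 884.142
V_st = 1008.82
V_srs = (1 − 28/200)·36005.2/28 = 1105.87
Relative efficiency = V_srs / V_st = 1105.87/1008.82 = 1.0962

RE ≈ 1.096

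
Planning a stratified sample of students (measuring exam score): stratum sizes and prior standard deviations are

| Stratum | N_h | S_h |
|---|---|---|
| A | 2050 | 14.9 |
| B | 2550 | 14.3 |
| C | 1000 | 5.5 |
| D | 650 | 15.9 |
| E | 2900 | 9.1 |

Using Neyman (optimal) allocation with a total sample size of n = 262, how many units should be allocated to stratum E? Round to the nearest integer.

63

Neyman allocation: n_h = n · N_h S_h / Σ N_i S_i, with n = 262.
  stratum A: N_h·S_h = 2050·14.9 = 30545.00
  stratum B: N_h·S_h = 2550·14.3 = 36465.00
  stratum C: N_h·S_h = 1000·5.5 = 5500.00
  stratum D: N_h·S_h = 650·15.9 = 10335.00
  stratum E: N_h·S_h = 2900·9.1 = 26390.00
Σ N_h S_h = 109235.00
n for stratum E = 262·26390.00/109235.00 = 63.296 → 63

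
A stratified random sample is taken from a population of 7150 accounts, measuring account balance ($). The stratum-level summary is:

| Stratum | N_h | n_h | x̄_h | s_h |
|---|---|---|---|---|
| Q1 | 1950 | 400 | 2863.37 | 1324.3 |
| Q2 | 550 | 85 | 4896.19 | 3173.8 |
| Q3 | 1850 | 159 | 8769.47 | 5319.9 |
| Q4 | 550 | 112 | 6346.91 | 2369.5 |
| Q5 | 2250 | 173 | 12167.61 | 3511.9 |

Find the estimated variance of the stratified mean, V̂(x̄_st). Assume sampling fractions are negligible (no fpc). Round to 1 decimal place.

V̂(x̄_st) ≈ 20300.0

V̂(x̄_st) = Σ W_h² s_h²/n_h, with W_h = N_h/N and N = 7150:
  stratum Q1: (1950/7150)²·1324.3²/400 = 326.114
  stratum Q2: (550/7150)²·3173.8²/85 = 701.219
  stratum Q3: (1850/7150)²·5319.9²/159 = 11916.3
  stratum Q4: (550/7150)²·2369.5²/112 = 296.626
  stratum Q5: (2250/7150)²·3511.9²/173 = 7059.78
V̂(x̄_st) = 20300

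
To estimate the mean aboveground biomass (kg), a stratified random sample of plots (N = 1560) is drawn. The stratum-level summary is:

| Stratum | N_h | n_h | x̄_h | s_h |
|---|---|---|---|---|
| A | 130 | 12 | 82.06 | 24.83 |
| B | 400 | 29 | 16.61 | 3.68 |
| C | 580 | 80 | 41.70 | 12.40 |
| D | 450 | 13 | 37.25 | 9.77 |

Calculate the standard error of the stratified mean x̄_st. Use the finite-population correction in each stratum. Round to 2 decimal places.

SE(x̄_st) ≈ 1.08

V̂(x̄_st) = Σ W_h² (1 − n_h/N_h) s_h²/n_h, with W_h = N_h/N and N = 1560:
  stratum A: (130/1560)²·(1 − 12/130)·24.83²/12 = 0.323853
  stratum B: (400/1560)²·(1 − 29/400)·3.68²/29 = 0.0284762
  stratum C: (580/1560)²·(1 − 80/580)·12.40²/80 = 0.229035
  stratum D: (450/1560)²·(1 − 13/450)·9.77²/13 = 0.593322
V̂(x̄_st) = 1.17469
SE(x̄_st) = √1.17469 = 1.08383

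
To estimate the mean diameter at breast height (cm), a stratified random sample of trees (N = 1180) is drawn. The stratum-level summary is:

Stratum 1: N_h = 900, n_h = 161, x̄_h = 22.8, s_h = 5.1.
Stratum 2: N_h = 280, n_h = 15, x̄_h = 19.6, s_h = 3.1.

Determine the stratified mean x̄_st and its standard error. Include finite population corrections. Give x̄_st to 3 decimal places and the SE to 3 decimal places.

x̄_st = Σ W_h x̄_h = (900·22.8 + 280·19.6)/1180 = 22.04068
V̂(x̄_st) = Σ W_h² (1 − n_h/N_h) s_h²/n_h, with W_h = N_h/N and N = 1180:
  stratum 1: (900/1180)²·(1 − 161/900)·5.1²/161 = 0.077168
  stratum 2: (280/1180)²·(1 − 15/280)·3.1²/15 = 0.0341407
V̂(x̄_st) = 0.111309
SE(x̄_st) = √0.111309 = 0.33363

x̄_st ≈ 22.041, SE ≈ 0.334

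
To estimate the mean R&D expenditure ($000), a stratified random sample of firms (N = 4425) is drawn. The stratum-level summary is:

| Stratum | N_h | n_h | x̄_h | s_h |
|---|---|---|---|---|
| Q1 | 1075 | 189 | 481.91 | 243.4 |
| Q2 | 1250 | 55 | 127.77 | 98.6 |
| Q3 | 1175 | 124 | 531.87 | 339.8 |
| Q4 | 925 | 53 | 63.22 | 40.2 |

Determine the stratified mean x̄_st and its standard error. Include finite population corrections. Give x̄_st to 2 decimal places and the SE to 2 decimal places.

x̄_st ≈ 307.61, SE ≈ 9.42

x̄_st = Σ W_h x̄_h = (1075·481.91 + 1250·127.77 + 1175·531.87 + 925·63.22)/4425 = 307.61390
V̂(x̄_st) = Σ W_h² (1 − n_h/N_h) s_h²/n_h, with W_h = N_h/N and N = 4425:
  stratum Q1: (1075/4425)²·(1 − 189/1075)·243.4²/189 = 15.2474
  stratum Q2: (1250/4425)²·(1 − 55/1250)·98.6²/55 = 13.4847
  stratum Q3: (1175/4425)²·(1 − 124/1175)·339.8²/124 = 58.7272
  stratum Q4: (925/4425)²·(1 − 53/925)·40.2²/53 = 1.25605
V̂(x̄_st) = 88.7153
SE(x̄_st) = √88.7153 = 9.41888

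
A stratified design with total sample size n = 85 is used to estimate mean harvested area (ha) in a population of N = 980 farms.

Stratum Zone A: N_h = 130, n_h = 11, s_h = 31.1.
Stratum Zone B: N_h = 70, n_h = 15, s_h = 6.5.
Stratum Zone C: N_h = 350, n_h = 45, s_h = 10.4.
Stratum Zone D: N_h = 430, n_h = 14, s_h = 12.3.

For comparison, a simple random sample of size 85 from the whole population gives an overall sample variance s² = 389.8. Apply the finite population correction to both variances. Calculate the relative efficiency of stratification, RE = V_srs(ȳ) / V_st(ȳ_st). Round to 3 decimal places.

V̂(ȳ_st) = Σ W_h² (1 − n_h/N_h) s_h²/n_h, with W_h = N_h/N and N = 980:
  stratum Zone A: (130/980)²·(1 − 11/130)·31.1²/11 = 1.41634
  stratum Zone B: (70/980)²·(1 − 15/70)·6.5²/15 = 0.0112913
  stratum Zone C: (350/980)²·(1 − 45/350)·10.4²/45 = 0.267159
  stratum Zone D: (430/980)²·(1 − 14/430)·12.3²/14 = 2.01276
V_st = 3.70755
V_srs = (1 − 85/980)·389.8/85 = 4.18813
Relative efficiency = V_srs / V_st = 4.18813/3.70755 = 1.1296

RE ≈ 1.130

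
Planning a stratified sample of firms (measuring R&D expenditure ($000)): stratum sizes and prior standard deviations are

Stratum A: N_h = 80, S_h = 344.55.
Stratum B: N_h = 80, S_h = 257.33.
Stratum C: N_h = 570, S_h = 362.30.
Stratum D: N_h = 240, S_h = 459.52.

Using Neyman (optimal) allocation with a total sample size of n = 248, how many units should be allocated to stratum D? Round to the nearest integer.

75

Neyman allocation: n_h = n · N_h S_h / Σ N_i S_i, with n = 248.
  stratum A: N_h·S_h = 80·344.55 = 27564.00
  stratum B: N_h·S_h = 80·257.33 = 20586.40
  stratum C: N_h·S_h = 570·362.30 = 206511.00
  stratum D: N_h·S_h = 240·459.52 = 110284.80
Σ N_h S_h = 364946.20
n for stratum D = 248·110284.80/364946.20 = 74.944 → 75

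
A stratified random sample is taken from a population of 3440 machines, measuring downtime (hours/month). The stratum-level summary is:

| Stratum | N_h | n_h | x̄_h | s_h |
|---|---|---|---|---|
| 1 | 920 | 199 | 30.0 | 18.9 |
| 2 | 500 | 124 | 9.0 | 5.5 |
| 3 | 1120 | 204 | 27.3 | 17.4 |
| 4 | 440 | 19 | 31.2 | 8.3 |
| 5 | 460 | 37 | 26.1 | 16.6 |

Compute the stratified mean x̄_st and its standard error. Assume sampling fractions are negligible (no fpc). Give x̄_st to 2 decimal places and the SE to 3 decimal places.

x̄_st = Σ W_h x̄_h = (920·30.0 + 500·9.0 + 1120·27.3 + 440·31.2 + 460·26.1)/3440 = 25.70058
V̂(x̄_st) = Σ W_h² s_h²/n_h, with W_h = N_h/N and N = 3440:
  stratum 1: (920/3440)²·18.9²/199 = 0.128389
  stratum 2: (500/3440)²·5.5²/124 = 0.00515379
  stratum 3: (1120/3440)²·17.4²/204 = 0.157321
  stratum 4: (440/3440)²·8.3²/19 = 0.0593186
  stratum 5: (460/3440)²·16.6²/37 = 0.133172
V̂(x̄_st) = 0.483355
SE(x̄_st) = √0.483355 = 0.695238

x̄_st ≈ 25.70, SE ≈ 0.695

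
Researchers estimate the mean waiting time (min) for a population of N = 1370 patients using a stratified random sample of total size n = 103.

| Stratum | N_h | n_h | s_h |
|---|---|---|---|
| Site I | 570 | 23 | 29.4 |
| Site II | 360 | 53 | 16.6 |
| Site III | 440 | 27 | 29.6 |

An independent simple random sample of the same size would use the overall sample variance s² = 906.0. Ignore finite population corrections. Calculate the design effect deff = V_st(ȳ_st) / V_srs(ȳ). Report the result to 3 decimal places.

V̂(ȳ_st) = Σ W_h² s_h²/n_h, with W_h = N_h/N and N = 1370:
  stratum Site I: (570/1370)²·29.4²/23 = 6.50542
  stratum Site II: (360/1370)²·16.6²/53 = 0.359008
  stratum Site III: (440/1370)²·29.6²/27 = 3.34722
V_st = 10.2116
V_srs = s²/n = 906.0/103 = 8.79612
deff = V_st / V_srs = 10.2116/8.79612 = 1.1609

deff ≈ 1.161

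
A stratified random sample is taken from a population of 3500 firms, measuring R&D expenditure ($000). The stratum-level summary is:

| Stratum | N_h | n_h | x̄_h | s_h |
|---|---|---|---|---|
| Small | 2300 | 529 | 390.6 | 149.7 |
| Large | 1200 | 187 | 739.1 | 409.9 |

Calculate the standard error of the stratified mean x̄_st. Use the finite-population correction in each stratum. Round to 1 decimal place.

SE(x̄_st) ≈ 10.2

V̂(x̄_st) = Σ W_h² (1 − n_h/N_h) s_h²/n_h, with W_h = N_h/N and N = 3500:
  stratum Small: (2300/3500)²·(1 − 529/2300)·149.7²/529 = 14.0863
  stratum Large: (1200/3500)²·(1 − 187/1200)·409.9²/187 = 89.1597
V̂(x̄_st) = 103.246
SE(x̄_st) = √103.246 = 10.161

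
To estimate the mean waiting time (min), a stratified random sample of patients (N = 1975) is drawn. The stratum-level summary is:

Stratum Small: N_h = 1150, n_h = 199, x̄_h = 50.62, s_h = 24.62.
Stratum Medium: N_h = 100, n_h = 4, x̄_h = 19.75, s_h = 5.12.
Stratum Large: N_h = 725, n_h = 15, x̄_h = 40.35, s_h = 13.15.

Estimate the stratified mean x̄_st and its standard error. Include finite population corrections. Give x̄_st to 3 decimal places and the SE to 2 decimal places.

x̄_st ≈ 45.287, SE ≈ 1.55

x̄_st = Σ W_h x̄_h = (1150·50.62 + 100·19.75 + 725·40.35)/1975 = 45.28696
V̂(x̄_st) = Σ W_h² (1 − n_h/N_h) s_h²/n_h, with W_h = N_h/N and N = 1975:
  stratum Small: (1150/1975)²·(1 − 199/1150)·24.62²/199 = 0.854018
  stratum Medium: (100/1975)²·(1 − 4/100)·5.12²/4 = 0.0161294
  stratum Large: (725/1975)²·(1 − 15/725)·13.15²/15 = 1.52133
V̂(x̄_st) = 2.39147
SE(x̄_st) = √2.39147 = 1.54644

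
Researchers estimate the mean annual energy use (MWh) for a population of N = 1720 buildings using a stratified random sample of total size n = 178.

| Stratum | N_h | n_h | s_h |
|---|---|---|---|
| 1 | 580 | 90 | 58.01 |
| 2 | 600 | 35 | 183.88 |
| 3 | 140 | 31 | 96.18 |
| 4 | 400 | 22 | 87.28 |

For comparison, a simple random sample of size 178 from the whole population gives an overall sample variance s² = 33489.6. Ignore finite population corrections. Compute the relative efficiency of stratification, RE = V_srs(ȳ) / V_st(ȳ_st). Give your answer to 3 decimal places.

V̂(ȳ_st) = Σ W_h² s_h²/n_h, with W_h = N_h/N and N = 1720:
  stratum 1: (580/1720)²·58.01²/90 = 4.2517
  stratum 2: (600/1720)²·183.88²/35 = 117.556
  stratum 3: (140/1720)²·96.18²/31 = 1.977
  stratum 4: (400/1720)²·87.28²/22 = 18.7271
V_st = 142.512
V_srs = s²/n = 33489.6/178 = 188.144
Relative efficiency = V_srs / V_st = 188.144/142.512 = 1.3202

RE ≈ 1.320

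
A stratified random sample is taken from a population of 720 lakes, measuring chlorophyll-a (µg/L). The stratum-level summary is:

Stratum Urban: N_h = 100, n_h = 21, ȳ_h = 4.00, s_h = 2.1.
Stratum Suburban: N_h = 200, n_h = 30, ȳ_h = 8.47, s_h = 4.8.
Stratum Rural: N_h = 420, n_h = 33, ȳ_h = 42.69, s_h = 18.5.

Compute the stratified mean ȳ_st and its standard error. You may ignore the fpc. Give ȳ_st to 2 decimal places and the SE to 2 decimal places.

ȳ_st ≈ 27.81, SE ≈ 1.90

ȳ_st = Σ W_h ȳ_h = (100·4.00 + 200·8.47 + 420·42.69)/720 = 27.81083
V̂(ȳ_st) = Σ W_h² s_h²/n_h, with W_h = N_h/N and N = 720:
  stratum Urban: (100/720)²·2.1²/21 = 0.00405093
  stratum Suburban: (200/720)²·4.8²/30 = 0.0592593
  stratum Rural: (420/720)²·18.5²/33 = 3.52909
V̂(ȳ_st) = 3.5924
SE(ȳ_st) = √3.5924 = 1.89536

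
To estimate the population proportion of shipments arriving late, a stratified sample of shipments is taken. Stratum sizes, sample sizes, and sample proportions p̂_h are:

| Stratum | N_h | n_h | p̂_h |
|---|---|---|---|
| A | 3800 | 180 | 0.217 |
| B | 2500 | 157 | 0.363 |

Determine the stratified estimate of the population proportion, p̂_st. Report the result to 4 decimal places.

p̂_st ≈ 0.2749

N = 6300; stratum weights W_h = N_h/N.
p̂_st = Σ W_h p̂_h = (3800·0.217 + 2500·0.363)/6300 = 0.27494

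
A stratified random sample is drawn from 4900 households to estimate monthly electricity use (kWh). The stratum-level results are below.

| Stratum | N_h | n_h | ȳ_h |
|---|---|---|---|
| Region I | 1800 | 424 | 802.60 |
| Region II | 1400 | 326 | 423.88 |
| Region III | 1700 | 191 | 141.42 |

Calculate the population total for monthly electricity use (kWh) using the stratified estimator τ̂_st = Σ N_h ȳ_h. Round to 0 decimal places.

τ̂_st = Σ N_h ȳ_h = 1800·802.60 + 1400·423.88 + 1700·141.42 = 2278526

τ̂_st ≈ 2278526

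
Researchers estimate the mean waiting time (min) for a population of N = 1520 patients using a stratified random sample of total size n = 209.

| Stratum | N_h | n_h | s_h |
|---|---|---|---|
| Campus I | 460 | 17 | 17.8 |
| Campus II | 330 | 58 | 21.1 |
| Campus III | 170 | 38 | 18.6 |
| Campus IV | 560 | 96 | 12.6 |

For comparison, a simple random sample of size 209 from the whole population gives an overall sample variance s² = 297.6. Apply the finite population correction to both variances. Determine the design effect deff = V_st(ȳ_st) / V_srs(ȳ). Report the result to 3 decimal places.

deff ≈ 1.805

V̂(ȳ_st) = Σ W_h² (1 − n_h/N_h) s_h²/n_h, with W_h = N_h/N and N = 1520:
  stratum Campus I: (460/1520)²·(1 − 17/460)·17.8²/17 = 1.64386
  stratum Campus II: (330/1520)²·(1 − 58/330)·21.1²/58 = 0.298217
  stratum Campus III: (170/1520)²·(1 − 38/170)·18.6²/38 = 0.0884256
  stratum Campus IV: (560/1520)²·(1 − 96/560)·12.6²/96 = 0.18599
V_st = 2.21649
V_srs = (1 − 209/1520)·297.6/209 = 1.22813
deff = V_st / V_srs = 2.21649/1.22813 = 1.8048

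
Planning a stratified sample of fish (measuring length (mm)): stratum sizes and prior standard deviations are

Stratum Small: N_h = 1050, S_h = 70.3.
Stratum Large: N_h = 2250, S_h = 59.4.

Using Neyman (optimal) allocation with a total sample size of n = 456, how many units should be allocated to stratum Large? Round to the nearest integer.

Neyman allocation: n_h = n · N_h S_h / Σ N_i S_i, with n = 456.
  stratum Small: N_h·S_h = 1050·70.3 = 73815.00
  stratum Large: N_h·S_h = 2250·59.4 = 133650.00
Σ N_h S_h = 207465.00
n for stratum Large = 456·133650.00/207465.00 = 293.758 → 294

294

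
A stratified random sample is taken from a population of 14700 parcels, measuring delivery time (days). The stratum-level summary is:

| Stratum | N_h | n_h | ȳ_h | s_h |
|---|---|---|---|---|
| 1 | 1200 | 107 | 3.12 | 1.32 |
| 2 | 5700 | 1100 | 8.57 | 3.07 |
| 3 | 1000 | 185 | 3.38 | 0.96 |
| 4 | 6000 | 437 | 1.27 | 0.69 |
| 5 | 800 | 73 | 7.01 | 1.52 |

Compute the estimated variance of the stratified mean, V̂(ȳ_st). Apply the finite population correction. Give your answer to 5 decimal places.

V̂(ȳ_st) ≈ 0.00141

V̂(ȳ_st) = Σ W_h² (1 − n_h/N_h) s_h²/n_h, with W_h = N_h/N and N = 14700:
  stratum 1: (1200/14700)²·(1 − 107/1200)·1.32²/107 = 9.88396e-05
  stratum 2: (5700/14700)²·(1 − 1100/5700)·3.07²/1100 = 0.00103964
  stratum 3: (1000/14700)²·(1 − 185/1000)·0.96²/185 = 1.87886e-05
  stratum 4: (6000/14700)²·(1 − 437/6000)·0.69²/437 = 0.000168284
  stratum 5: (800/14700)²·(1 − 73/800)·1.52²/73 = 8.51832e-05
V̂(ȳ_st) = 0.00141073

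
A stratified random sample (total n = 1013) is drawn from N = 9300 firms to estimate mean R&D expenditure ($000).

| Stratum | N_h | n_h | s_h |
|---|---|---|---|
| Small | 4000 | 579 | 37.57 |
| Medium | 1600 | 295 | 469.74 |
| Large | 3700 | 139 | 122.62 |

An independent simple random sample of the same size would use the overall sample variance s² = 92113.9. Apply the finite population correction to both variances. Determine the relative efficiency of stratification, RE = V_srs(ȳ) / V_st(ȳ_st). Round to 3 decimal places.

RE ≈ 2.320

V̂(ȳ_st) = Σ W_h² (1 − n_h/N_h) s_h²/n_h, with W_h = N_h/N and N = 9300:
  stratum Small: (4000/9300)²·(1 − 579/4000)·37.57²/579 = 0.385701
  stratum Medium: (1600/9300)²·(1 − 295/1600)·469.74²/295 = 18.0575
  stratum Large: (3700/9300)²·(1 − 139/3700)·122.62²/139 = 16.4784
V_st = 34.9216
V_srs = (1 − 1013/9300)·92113.9/1013 = 81.0271
Relative efficiency = V_srs / V_st = 81.0271/34.9216 = 2.3203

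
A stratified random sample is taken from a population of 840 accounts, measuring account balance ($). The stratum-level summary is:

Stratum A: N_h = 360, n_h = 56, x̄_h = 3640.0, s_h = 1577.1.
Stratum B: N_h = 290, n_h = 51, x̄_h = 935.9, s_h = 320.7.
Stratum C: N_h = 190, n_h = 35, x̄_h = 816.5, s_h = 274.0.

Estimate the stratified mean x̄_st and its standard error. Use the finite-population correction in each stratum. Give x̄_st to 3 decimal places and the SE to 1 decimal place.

x̄_st ≈ 2067.793, SE ≈ 84.7

x̄_st = Σ W_h x̄_h = (360·3640.0 + 290·935.9 + 190·816.5)/840 = 2067.79286
V̂(x̄_st) = Σ W_h² (1 − n_h/N_h) s_h²/n_h, with W_h = N_h/N and N = 840:
  stratum A: (360/840)²·(1 − 56/360)·1577.1²/56 = 6888.87
  stratum B: (290/840)²·(1 − 51/290)·320.7²/51 = 198.091
  stratum C: (190/840)²·(1 − 35/190)·274.0²/35 = 89.5282
V̂(x̄_st) = 7176.49
SE(x̄_st) = √7176.49 = 84.7142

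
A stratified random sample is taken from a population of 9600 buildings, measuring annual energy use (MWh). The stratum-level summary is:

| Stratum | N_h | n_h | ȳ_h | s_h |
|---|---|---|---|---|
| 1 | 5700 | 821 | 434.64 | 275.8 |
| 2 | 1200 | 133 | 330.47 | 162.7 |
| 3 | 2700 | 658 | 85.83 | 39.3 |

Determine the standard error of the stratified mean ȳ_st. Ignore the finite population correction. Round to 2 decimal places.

V̂(ȳ_st) = Σ W_h² s_h²/n_h, with W_h = N_h/N and N = 9600:
  stratum 1: (5700/9600)²·275.8²/821 = 32.6627
  stratum 2: (1200/9600)²·162.7²/133 = 3.10988
  stratum 3: (2700/9600)²·39.3²/658 = 0.185671
V̂(ȳ_st) = 35.9583
SE(ȳ_st) = √35.9583 = 5.99652

SE(ȳ_st) ≈ 6.00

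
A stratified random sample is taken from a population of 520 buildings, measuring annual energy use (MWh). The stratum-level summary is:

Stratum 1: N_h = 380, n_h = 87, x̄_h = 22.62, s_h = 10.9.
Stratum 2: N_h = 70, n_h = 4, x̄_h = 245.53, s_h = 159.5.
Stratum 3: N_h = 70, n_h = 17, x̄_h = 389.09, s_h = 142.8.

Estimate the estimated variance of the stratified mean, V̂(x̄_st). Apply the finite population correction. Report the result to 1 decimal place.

V̂(x̄_st) ≈ 125.7

V̂(x̄_st) = Σ W_h² (1 − n_h/N_h) s_h²/n_h, with W_h = N_h/N and N = 520:
  stratum 1: (380/520)²·(1 − 87/380)·10.9²/87 = 0.562313
  stratum 2: (70/520)²·(1 − 4/70)·159.5²/4 = 108.667
  stratum 3: (70/520)²·(1 − 17/70)·142.8²/17 = 16.4579
V̂(x̄_st) = 125.687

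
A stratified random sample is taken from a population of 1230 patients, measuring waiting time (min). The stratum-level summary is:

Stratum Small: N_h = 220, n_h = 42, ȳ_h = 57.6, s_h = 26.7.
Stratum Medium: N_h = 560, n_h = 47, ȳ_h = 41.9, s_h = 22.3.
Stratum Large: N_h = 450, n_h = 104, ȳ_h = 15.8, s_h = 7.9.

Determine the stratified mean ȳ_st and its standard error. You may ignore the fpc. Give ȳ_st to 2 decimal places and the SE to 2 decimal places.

ȳ_st ≈ 35.16, SE ≈ 1.68

ȳ_st = Σ W_h ȳ_h = (220·57.6 + 560·41.9 + 450·15.8)/1230 = 35.15935
V̂(ȳ_st) = Σ W_h² s_h²/n_h, with W_h = N_h/N and N = 1230:
  stratum Small: (220/1230)²·26.7²/42 = 0.543011
  stratum Medium: (560/1230)²·22.3²/47 = 2.1932
  stratum Large: (450/1230)²·7.9²/104 = 0.0803222
V̂(ȳ_st) = 2.81653
SE(ȳ_st) = √2.81653 = 1.67825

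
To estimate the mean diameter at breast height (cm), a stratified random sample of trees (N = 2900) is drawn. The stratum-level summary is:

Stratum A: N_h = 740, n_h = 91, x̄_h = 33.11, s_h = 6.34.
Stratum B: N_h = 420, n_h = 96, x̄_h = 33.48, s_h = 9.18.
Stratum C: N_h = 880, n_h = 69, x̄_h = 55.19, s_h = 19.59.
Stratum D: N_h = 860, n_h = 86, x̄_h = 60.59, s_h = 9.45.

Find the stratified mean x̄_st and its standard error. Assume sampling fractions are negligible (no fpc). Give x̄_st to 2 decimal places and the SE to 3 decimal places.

x̄_st = Σ W_h x̄_h = (740·33.11 + 420·33.48 + 880·55.19 + 860·60.59)/2900 = 48.01297
V̂(x̄_st) = Σ W_h² s_h²/n_h, with W_h = N_h/N and N = 2900:
  stratum A: (740/2900)²·6.34²/91 = 0.028761
  stratum B: (420/2900)²·9.18²/96 = 0.0184127
  stratum C: (880/2900)²·19.59²/69 = 0.512141
  stratum D: (860/2900)²·9.45²/86 = 0.09132
V̂(x̄_st) = 0.650634
SE(x̄_st) = √0.650634 = 0.806619

x̄_st ≈ 48.01, SE ≈ 0.807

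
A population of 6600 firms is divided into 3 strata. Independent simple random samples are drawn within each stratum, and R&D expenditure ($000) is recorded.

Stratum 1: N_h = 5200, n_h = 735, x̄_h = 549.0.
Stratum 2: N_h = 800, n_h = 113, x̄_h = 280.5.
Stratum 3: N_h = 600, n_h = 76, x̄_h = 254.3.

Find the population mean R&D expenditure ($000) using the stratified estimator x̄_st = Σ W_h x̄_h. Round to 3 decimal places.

x̄_st ≈ 489.664

N = Σ N_h = 6600. Stratum weights W_h = N_h/N.
x̄_st = (5200·549.0 + 800·280.5 + 600·254.3) / 6600 = 489.66364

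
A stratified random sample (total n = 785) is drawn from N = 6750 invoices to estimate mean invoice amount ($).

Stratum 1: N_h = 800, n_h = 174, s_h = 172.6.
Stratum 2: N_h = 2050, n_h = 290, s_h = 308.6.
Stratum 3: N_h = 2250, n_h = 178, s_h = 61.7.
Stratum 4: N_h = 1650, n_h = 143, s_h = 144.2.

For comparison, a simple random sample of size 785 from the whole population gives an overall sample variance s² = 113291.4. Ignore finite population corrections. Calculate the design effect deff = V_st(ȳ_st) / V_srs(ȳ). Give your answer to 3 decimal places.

deff ≈ 0.303

V̂(ȳ_st) = Σ W_h² s_h²/n_h, with W_h = N_h/N and N = 6750:
  stratum 1: (800/6750)²·172.6²/174 = 2.40494
  stratum 2: (2050/6750)²·308.6²/290 = 30.2896
  stratum 3: (2250/6750)²·61.7²/178 = 2.37634
  stratum 4: (1650/6750)²·144.2²/143 = 8.6887
V_st = 43.7596
V_srs = s²/n = 113291.4/785 = 144.32
deff = V_st / V_srs = 43.7596/144.32 = 0.3032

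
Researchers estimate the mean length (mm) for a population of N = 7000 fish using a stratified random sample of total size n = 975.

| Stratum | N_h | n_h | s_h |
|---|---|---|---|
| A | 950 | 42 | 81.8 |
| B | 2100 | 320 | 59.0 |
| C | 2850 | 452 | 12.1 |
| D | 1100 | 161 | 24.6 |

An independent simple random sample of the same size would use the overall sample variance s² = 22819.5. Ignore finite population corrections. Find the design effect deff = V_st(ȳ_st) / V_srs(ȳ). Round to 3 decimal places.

deff ≈ 0.173

V̂(ȳ_st) = Σ W_h² s_h²/n_h, with W_h = N_h/N and N = 7000:
  stratum A: (950/7000)²·81.8²/42 = 2.93433
  stratum B: (2100/7000)²·59.0²/320 = 0.979031
  stratum C: (2850/7000)²·12.1²/452 = 0.053694
  stratum D: (1100/7000)²·24.6²/161 = 0.0928183
V_st = 4.05987
V_srs = s²/n = 22819.5/975 = 23.4046
deff = V_st / V_srs = 4.05987/23.4046 = 0.1735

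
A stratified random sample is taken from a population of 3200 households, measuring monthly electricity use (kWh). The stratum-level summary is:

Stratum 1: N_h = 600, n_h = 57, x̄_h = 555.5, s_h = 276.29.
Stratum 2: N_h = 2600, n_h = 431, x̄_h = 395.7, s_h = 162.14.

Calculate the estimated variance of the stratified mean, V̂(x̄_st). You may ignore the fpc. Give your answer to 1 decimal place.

V̂(x̄_st) = Σ W_h² s_h²/n_h, with W_h = N_h/N and N = 3200:
  stratum 1: (600/3200)²·276.29²/57 = 47.0823
  stratum 2: (2600/3200)²·162.14²/431 = 40.267
V̂(x̄_st) = 87.3494

V̂(x̄_st) ≈ 87.3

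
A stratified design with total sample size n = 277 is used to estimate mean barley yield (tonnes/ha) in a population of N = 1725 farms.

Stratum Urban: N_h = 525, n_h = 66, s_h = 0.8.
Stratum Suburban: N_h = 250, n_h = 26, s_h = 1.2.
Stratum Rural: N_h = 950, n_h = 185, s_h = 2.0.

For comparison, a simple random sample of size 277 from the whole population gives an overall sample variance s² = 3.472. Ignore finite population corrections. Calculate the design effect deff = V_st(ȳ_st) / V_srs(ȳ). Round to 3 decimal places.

deff ≈ 0.688

V̂(ȳ_st) = Σ W_h² s_h²/n_h, with W_h = N_h/N and N = 1725:
  stratum Urban: (525/1725)²·0.8²/66 = 0.000898207
  stratum Suburban: (250/1725)²·1.2²/26 = 0.0011633
  stratum Rural: (950/1725)²·2.0²/185 = 0.00655779
V_st = 0.00861929
V_srs = s²/n = 3.472/277 = 0.0125343
deff = V_st / V_srs = 0.00861929/0.0125343 = 0.6877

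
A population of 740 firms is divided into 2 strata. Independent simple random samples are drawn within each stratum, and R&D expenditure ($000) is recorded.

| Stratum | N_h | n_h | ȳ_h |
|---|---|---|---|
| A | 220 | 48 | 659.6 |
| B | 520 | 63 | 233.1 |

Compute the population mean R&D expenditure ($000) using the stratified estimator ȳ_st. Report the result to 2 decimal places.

ȳ_st ≈ 359.90

N = Σ N_h = 740. Stratum weights W_h = N_h/N.
ȳ_st = (220·659.6 + 520·233.1) / 740 = 359.8973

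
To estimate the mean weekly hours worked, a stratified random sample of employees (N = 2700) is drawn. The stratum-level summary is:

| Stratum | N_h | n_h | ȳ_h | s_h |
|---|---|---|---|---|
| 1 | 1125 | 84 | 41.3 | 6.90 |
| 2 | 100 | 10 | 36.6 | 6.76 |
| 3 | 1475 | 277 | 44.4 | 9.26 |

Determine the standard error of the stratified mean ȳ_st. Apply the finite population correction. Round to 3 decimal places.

SE(ȳ_st) ≈ 0.414

V̂(ȳ_st) = Σ W_h² (1 − n_h/N_h) s_h²/n_h, with W_h = N_h/N and N = 2700:
  stratum 1: (1125/2700)²·(1 − 84/1125)·6.90²/84 = 0.0910531
  stratum 2: (100/2700)²·(1 − 10/100)·6.76²/10 = 0.00564168
  stratum 3: (1475/2700)²·(1 − 277/1475)·9.26²/277 = 0.0750349
V̂(ȳ_st) = 0.17173
SE(ȳ_st) = √0.17173 = 0.414403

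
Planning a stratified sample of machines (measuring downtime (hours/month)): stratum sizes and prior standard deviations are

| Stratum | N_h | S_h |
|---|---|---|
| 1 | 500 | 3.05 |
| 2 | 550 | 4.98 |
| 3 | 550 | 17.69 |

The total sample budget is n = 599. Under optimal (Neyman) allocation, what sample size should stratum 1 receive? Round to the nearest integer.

Neyman allocation: n_h = n · N_h S_h / Σ N_i S_i, with n = 599.
  stratum 1: N_h·S_h = 500·3.05 = 1525.00
  stratum 2: N_h·S_h = 550·4.98 = 2739.00
  stratum 3: N_h·S_h = 550·17.69 = 9729.50
Σ N_h S_h = 13993.50
n for stratum 1 = 599·1525.00/13993.50 = 65.279 → 65

65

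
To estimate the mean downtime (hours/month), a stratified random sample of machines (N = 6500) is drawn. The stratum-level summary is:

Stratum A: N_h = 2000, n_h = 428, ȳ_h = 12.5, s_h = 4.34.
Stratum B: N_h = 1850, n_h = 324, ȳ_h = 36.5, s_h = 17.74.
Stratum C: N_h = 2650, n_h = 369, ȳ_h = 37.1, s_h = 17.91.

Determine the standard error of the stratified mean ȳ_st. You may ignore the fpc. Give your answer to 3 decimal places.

V̂(ȳ_st) = Σ W_h² s_h²/n_h, with W_h = N_h/N and N = 6500:
  stratum A: (2000/6500)²·4.34²/428 = 0.00416648
  stratum B: (1850/6500)²·17.74²/324 = 0.0786826
  stratum C: (2650/6500)²·17.91²/369 = 0.144487
V̂(ȳ_st) = 0.227336
SE(ȳ_st) = √0.227336 = 0.476798

SE(ȳ_st) ≈ 0.477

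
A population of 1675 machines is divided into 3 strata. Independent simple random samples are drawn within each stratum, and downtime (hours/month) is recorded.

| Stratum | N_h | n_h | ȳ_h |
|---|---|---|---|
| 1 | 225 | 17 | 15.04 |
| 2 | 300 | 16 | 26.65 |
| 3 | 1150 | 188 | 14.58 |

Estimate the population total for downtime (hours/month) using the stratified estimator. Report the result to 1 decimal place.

τ̂_st ≈ 28146.0

τ̂_st = Σ N_h ȳ_h = 225·15.04 + 300·26.65 + 1150·14.58 = 28146.0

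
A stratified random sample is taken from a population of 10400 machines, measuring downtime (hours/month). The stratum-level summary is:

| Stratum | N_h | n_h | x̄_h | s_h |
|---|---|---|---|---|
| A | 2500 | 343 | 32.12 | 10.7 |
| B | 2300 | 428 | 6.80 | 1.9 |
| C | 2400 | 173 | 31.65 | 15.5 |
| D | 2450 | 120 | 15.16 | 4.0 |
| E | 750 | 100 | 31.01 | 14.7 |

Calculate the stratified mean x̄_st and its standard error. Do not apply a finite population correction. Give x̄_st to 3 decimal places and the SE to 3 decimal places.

x̄_st ≈ 22.336, SE ≈ 0.335

x̄_st = Σ W_h x̄_h = (2500·32.12 + 2300·6.80 + 2400·31.65 + 2450·15.16 + 750·31.01)/10400 = 22.33649
V̂(x̄_st) = Σ W_h² s_h²/n_h, with W_h = N_h/N and N = 10400:
  stratum A: (2500/10400)²·10.7²/343 = 0.019288
  stratum B: (2300/10400)²·1.9²/428 = 0.000412527
  stratum C: (2400/10400)²·15.5²/173 = 0.0739559
  stratum D: (2450/10400)²·4.0²/120 = 0.00739953
  stratum E: (750/10400)²·14.7²/100 = 0.011238
V̂(x̄_st) = 0.112294
SE(x̄_st) = √0.112294 = 0.335103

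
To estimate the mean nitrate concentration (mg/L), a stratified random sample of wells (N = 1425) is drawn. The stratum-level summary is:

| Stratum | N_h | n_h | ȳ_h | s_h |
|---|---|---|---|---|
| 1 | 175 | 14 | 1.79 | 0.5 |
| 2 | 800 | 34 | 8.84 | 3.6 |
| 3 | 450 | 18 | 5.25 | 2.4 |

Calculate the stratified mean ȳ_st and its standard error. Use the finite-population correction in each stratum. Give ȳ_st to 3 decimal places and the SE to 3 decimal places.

ȳ_st = Σ W_h ȳ_h = (175·1.79 + 800·8.84 + 450·5.25)/1425 = 6.84053
V̂(ȳ_st) = Σ W_h² (1 − n_h/N_h) s_h²/n_h, with W_h = N_h/N and N = 1425:
  stratum 1: (175/1425)²·(1 − 14/175)·0.5²/14 = 0.000247769
  stratum 2: (800/1425)²·(1 − 34/800)·3.6²/34 = 0.115031
  stratum 3: (450/1425)²·(1 − 18/450)·2.4²/18 = 0.0306349
V̂(ȳ_st) = 0.145914
SE(ȳ_st) = √0.145914 = 0.381987

ȳ_st ≈ 6.841, SE ≈ 0.382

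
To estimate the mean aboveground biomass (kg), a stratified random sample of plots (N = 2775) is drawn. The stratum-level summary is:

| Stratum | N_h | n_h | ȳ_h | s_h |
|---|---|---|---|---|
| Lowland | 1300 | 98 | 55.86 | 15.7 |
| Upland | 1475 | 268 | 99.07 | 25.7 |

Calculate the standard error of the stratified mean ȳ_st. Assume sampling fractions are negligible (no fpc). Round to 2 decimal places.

V̂(ȳ_st) = Σ W_h² s_h²/n_h, with W_h = N_h/N and N = 2775:
  stratum Lowland: (1300/2775)²·15.7²/98 = 0.551993
  stratum Upland: (1475/2775)²·25.7²/268 = 0.696289
V̂(ȳ_st) = 1.24828
SE(ȳ_st) = √1.24828 = 1.11727

SE(ȳ_st) ≈ 1.12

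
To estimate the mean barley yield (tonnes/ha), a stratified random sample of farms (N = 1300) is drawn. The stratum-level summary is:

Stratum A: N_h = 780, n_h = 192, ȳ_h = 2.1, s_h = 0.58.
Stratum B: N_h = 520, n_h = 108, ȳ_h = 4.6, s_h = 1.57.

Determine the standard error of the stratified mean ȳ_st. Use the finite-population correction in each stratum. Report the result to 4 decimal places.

SE(ȳ_st) ≈ 0.0580

V̂(ȳ_st) = Σ W_h² (1 − n_h/N_h) s_h²/n_h, with W_h = N_h/N and N = 1300:
  stratum A: (780/1300)²·(1 − 192/780)·0.58²/192 = 0.000475488
  stratum B: (520/1300)²·(1 − 108/520)·1.57²/108 = 0.00289327
V̂(ȳ_st) = 0.00336876
SE(ȳ_st) = √0.00336876 = 0.058041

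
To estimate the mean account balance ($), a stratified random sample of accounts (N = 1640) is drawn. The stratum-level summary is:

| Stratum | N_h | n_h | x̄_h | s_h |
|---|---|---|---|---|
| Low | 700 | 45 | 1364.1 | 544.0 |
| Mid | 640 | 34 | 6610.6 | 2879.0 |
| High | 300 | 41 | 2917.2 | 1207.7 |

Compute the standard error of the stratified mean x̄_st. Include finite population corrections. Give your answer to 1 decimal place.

SE(x̄_st) ≈ 193.1

V̂(x̄_st) = Σ W_h² (1 − n_h/N_h) s_h²/n_h, with W_h = N_h/N and N = 1640:
  stratum Low: (700/1640)²·(1 − 45/700)·544.0²/45 = 1121.08
  stratum Mid: (640/1640)²·(1 − 34/640)·2879.0²/34 = 35153.6
  stratum High: (300/1640)²·(1 − 41/300)·1207.7²/41 = 1027.7
V̂(x̄_st) = 37302.3
SE(x̄_st) = √37302.3 = 193.138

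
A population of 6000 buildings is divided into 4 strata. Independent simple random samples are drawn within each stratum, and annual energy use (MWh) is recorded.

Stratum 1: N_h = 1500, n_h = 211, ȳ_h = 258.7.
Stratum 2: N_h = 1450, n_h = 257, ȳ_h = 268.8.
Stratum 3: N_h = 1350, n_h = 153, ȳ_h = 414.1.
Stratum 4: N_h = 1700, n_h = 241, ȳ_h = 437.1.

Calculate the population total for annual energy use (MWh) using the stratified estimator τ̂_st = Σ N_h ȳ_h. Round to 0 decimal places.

τ̂_st = Σ N_h ȳ_h = 1500·258.7 + 1450·268.8 + 1350·414.1 + 1700·437.1 = 2079915

τ̂_st ≈ 2079915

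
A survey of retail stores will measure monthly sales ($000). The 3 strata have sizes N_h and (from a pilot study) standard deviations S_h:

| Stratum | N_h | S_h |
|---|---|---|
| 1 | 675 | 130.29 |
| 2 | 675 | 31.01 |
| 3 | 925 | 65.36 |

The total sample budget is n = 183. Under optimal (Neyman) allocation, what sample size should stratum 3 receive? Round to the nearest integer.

65

Neyman allocation: n_h = n · N_h S_h / Σ N_i S_i, with n = 183.
  stratum 1: N_h·S_h = 675·130.29 = 87945.75
  stratum 2: N_h·S_h = 675·31.01 = 20931.75
  stratum 3: N_h·S_h = 925·65.36 = 60458.00
Σ N_h S_h = 169335.50
n for stratum 3 = 183·60458.00/169335.50 = 65.337 → 65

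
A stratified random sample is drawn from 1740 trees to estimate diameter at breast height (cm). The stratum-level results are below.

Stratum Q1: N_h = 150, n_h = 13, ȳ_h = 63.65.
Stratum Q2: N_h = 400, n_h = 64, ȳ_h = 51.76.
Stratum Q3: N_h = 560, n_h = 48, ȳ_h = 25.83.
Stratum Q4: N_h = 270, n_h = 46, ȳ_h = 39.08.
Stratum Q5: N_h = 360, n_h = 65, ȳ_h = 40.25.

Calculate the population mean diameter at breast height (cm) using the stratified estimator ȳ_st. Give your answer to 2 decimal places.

N = Σ N_h = 1740. Stratum weights W_h = N_h/N.
ȳ_st = (150·63.65 + 400·51.76 + 560·25.83 + 270·39.08 + 360·40.25) / 1740 = 40.0907

ȳ_st ≈ 40.09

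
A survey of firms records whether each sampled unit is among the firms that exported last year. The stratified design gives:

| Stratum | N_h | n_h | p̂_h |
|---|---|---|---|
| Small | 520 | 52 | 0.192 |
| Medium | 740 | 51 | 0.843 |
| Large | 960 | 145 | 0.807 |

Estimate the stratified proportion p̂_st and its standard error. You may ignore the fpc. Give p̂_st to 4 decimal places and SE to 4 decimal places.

p̂_st ≈ 0.6749, SE ≈ 0.0258

N = 2220; stratum weights W_h = N_h/N.
p̂_st = Σ W_h p̂_h = (520·0.192 + 740·0.843 + 960·0.807)/2220 = 0.67495
V̂(p̂_st) = Σ W_h² p̂_h(1−p̂_h)/(n_h−1):
  stratum Small: (520/2220)²·0.192·0.808/51 = 0.000166895
  stratum Medium: (740/2220)²·0.843·0.157/50 = 0.000294113
  stratum Large: (960/2220)²·0.807·0.193/144 = 0.000202258
V̂(p̂_st) = 0.000663266; SE = √V̂ = 0.0257539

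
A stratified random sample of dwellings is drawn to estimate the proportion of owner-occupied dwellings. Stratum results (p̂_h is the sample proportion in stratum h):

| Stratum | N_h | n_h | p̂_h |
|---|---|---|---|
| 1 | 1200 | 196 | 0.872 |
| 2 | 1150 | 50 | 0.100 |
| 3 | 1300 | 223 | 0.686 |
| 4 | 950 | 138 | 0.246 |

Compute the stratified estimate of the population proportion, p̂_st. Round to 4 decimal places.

N = 4600; stratum weights W_h = N_h/N.
p̂_st = Σ W_h p̂_h = (1200·0.872 + 1150·0.100 + 1300·0.686 + 950·0.246)/4600 = 0.49715

p̂_st ≈ 0.4972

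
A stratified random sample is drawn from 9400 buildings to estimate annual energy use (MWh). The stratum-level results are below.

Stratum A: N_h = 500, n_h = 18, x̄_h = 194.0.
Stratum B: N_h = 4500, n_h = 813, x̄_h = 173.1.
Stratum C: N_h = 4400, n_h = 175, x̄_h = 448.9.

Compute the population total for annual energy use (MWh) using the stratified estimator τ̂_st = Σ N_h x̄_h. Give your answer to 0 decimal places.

τ̂_st = Σ N_h x̄_h = 500·194.0 + 4500·173.1 + 4400·448.9 = 2851110

τ̂_st ≈ 2851110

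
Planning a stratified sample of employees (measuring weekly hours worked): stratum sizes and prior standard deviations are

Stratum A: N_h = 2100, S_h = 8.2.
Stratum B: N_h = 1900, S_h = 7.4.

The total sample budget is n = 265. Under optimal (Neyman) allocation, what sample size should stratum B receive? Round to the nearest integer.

119

Neyman allocation: n_h = n · N_h S_h / Σ N_i S_i, with n = 265.
  stratum A: N_h·S_h = 2100·8.2 = 17220.00
  stratum B: N_h·S_h = 1900·7.4 = 14060.00
Σ N_h S_h = 31280.00
n for stratum B = 265·14060.00/31280.00 = 119.114 → 119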